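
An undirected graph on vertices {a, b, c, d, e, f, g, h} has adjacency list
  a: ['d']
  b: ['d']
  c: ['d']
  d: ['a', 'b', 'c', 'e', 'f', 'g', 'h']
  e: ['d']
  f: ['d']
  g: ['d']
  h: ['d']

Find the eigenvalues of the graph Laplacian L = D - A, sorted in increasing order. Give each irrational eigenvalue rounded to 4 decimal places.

[0, 1, 1, 1, 1, 1, 1, 8]

With the vertex order [a, b, c, d, e, f, g, h], the degrees are [1, 1, 1, 7, 1, 1, 1, 1], giving D = diag(1, 1, 1, 7, 1, 1, 1, 1) and L = D - A. L is symmetric positive semidefinite, so every eigenvalue is real and nonnegative. The single zero eigenvalue shows the graph is connected. The largest eigenvalue, 8, is at most the vertex count 8. By the matrix-tree theorem the graph has (1/8) * product of the nonzero eigenvalues = 1 spanning tree.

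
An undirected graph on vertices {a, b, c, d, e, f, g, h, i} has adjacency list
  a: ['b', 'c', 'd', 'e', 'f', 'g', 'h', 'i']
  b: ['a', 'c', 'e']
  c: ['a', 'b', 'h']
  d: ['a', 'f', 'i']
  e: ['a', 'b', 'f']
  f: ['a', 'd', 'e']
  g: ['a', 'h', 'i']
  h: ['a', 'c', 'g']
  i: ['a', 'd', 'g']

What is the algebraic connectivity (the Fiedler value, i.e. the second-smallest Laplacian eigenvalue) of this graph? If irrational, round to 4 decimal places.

1.5858

With the vertex order [a, b, c, d, e, f, g, h, i], the degrees are [8, 3, 3, 3, 3, 3, 3, 3, 3], giving D = diag(8, 3, 3, 3, 3, 3, 3, 3, 3) and L = D - A. The smallest Laplacian eigenvalue is always 0. The next one, lambda_2 = 1.5858, measures how hard the graph is to disconnect: larger values mean better connectivity. There is one zero in the spectrum, matching the 1 component.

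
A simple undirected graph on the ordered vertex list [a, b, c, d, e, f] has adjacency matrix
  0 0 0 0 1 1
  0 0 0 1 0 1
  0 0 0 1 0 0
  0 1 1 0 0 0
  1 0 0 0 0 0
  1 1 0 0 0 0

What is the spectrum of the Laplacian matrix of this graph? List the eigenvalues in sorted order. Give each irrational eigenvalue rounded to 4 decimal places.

[0, 0.2679, 1, 2, 3, 3.7321]

Each diagonal entry of L is the vertex degree and each off-diagonal entry is -1 where an edge is present, 0 otherwise; in the order [a, b, c, d, e, f] the diagonal is [2, 2, 1, 2, 1, 2]. The multiplicity of 0 as a Laplacian eigenvalue equals the number of connected components. By the matrix-tree theorem the graph has (1/6) * product of the nonzero eigenvalues = 1 spanning tree.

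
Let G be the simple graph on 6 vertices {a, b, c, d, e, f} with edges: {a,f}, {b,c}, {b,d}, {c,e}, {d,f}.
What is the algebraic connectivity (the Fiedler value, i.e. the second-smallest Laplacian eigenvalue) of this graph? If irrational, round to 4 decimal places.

With the vertex order [a, b, c, d, e, f], the degrees are [1, 2, 2, 2, 1, 2], giving D = diag(1, 2, 2, 2, 1, 2) and L = D - A. The smallest Laplacian eigenvalue is always 0. The next one, lambda_2 = 0.2679, measures how hard the graph is to disconnect: larger values mean better connectivity. The largest eigenvalue, 3.7321, is at most the vertex count 6.

0.2679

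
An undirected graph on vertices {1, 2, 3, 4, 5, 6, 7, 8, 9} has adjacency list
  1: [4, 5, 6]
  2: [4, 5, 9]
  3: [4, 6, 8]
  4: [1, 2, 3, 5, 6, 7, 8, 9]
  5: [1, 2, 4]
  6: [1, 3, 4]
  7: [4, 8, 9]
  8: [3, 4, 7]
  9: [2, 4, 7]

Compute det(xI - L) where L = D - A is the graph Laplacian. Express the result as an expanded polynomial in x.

x^9 - 32x^8 + 428x^7 - 3136x^6 + 13786x^5 - 37232x^4 + 60276x^3 - 53424x^2 + 19845x

Each diagonal entry of L is the vertex degree and each off-diagonal entry is -1 where an edge is present, 0 otherwise; in the order [1, 2, 3, 4, 5, 6, 7, 8, 9] the diagonal is [3, 3, 3, 8, 3, 3, 3, 3, 3]. Computing det(xI - L) by cofactor expansion (or equivalently via sum-over-permutations) gives x^9 - 32x^8 + 428x^7 - 3136x^6 + 13786x^5 - 37232x^4 + 60276x^3 - 53424x^2 + 19845x. The coefficient of x^8 equals -trace(L) = -32, matching the sum of degrees. The eigenvalues sum to 32, which equals trace(L) = 2|E|.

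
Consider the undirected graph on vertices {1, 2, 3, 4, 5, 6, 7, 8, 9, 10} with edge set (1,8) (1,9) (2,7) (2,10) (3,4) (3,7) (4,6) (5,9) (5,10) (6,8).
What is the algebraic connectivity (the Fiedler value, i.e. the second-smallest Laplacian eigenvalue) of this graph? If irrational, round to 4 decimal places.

0.3820

Each diagonal entry of L is the vertex degree and each off-diagonal entry is -1 where an edge is present, 0 otherwise; in the order [1, 2, 3, 4, 5, 6, 7, 8, 9, 10] the diagonal is [2, 2, 2, 2, 2, 2, 2, 2, 2, 2]. The sorted Laplacian eigenvalues are [0, 0.3820, 0.3820, 1.3820, 1.3820, 2.6180, 2.6180, 3.6180, 3.6180, 4]; the algebraic connectivity is the second entry, 0.3820.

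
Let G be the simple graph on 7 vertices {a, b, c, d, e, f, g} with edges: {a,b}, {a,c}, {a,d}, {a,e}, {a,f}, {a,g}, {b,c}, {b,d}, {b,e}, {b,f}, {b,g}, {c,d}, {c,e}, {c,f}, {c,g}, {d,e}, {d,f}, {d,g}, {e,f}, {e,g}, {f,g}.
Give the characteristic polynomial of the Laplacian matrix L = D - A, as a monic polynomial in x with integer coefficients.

x^7 - 42x^6 + 735x^5 - 6860x^4 + 36015x^3 - 100842x^2 + 117649x

With the vertex order [a, b, c, d, e, f, g], the degrees are [6, 6, 6, 6, 6, 6, 6], giving D = diag(6, 6, 6, 6, 6, 6, 6) and L = D - A. L has integer entries, so p(x) = det(xI - L) has integer coefficients. Expanding the determinant yields x^7 - 42x^6 + 735x^5 - 6860x^4 + 36015x^3 - 100842x^2 + 117649x. The constant term is 0 because L is singular (the all-ones vector lies in its kernel). The eigenvalues sum to 42, which equals trace(L) = 2|E|.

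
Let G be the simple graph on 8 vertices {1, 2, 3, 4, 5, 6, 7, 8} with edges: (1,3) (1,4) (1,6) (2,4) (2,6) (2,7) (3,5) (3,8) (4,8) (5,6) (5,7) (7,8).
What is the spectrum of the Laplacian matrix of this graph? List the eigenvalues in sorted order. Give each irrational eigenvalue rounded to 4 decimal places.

[0, 2, 2, 2, 4, 4, 4, 6]

Reading degrees in the order [1, 2, 3, 4, 5, 6, 7, 8] gives [3, 3, 3, 3, 3, 3, 3, 3]; set D = diag(3, 3, 3, 3, 3, 3, 3, 3) and form L = D - A. The multiplicity of 0 as a Laplacian eigenvalue equals the number of connected components. The single zero eigenvalue shows the graph is connected.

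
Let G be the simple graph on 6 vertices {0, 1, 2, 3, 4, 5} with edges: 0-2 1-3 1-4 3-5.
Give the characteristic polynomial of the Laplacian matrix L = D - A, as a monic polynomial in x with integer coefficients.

Each diagonal entry of L is the vertex degree and each off-diagonal entry is -1 where an edge is present, 0 otherwise; in the order [0, 1, 2, 3, 4, 5] the diagonal is [1, 2, 1, 2, 1, 1]. Computing det(xI - L) by cofactor expansion (or equivalently via sum-over-permutations) gives x^6 - 8x^5 + 22x^4 - 24x^3 + 8x^2. Since p(0) = det(-L) = 0, x divides p(x). The largest eigenvalue, 3.4142, is at most the vertex count 6.

x^6 - 8x^5 + 22x^4 - 24x^3 + 8x^2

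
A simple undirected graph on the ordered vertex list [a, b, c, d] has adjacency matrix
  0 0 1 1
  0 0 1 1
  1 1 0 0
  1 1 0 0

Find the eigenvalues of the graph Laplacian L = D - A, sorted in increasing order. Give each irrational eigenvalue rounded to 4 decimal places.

[0, 2, 2, 4]

With the vertex order [a, b, c, d], the degrees are [2, 2, 2, 2], giving D = diag(2, 2, 2, 2) and L = D - A. Diagonalising L (or applying a numerical eigensolver to the 4x4 matrix) gives the spectrum above. The eigenvalues sum to 8, which equals trace(L) = 2|E|.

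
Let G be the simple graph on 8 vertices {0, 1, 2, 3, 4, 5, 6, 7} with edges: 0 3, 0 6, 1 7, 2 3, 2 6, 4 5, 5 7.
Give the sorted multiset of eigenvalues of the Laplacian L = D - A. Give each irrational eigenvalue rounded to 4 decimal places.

Each diagonal entry of L is the vertex degree and each off-diagonal entry is -1 where an edge is present, 0 otherwise; in the order [0, 1, 2, 3, 4, 5, 6, 7] the diagonal is [2, 1, 2, 2, 1, 2, 2, 2]. The multiplicity of 0 as a Laplacian eigenvalue equals the number of connected components. The 2 zero eigenvalues correspond to the 2 connected components. The largest eigenvalue, 4, is at most the vertex count 8.

[0, 0, 0.5858, 2, 2, 2, 3.4142, 4]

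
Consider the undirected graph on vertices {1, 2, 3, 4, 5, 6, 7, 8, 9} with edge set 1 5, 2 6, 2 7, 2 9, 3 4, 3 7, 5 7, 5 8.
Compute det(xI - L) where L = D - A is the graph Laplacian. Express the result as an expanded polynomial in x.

x^9 - 16x^8 + 102x^7 - 334x^6 + 606x^5 - 616x^4 + 338x^3 - 90x^2 + 9x

With the vertex order [1, 2, 3, 4, 5, 6, 7, 8, 9], the degrees are [1, 3, 2, 1, 3, 1, 3, 1, 1], giving D = diag(1, 3, 2, 1, 3, 1, 3, 1, 1) and L = D - A. Computing det(xI - L) by cofactor expansion (or equivalently via sum-over-permutations) gives x^9 - 16x^8 + 102x^7 - 334x^6 + 606x^5 - 616x^4 + 338x^3 - 90x^2 + 9x. Since p(0) = det(-L) = 0, x divides p(x).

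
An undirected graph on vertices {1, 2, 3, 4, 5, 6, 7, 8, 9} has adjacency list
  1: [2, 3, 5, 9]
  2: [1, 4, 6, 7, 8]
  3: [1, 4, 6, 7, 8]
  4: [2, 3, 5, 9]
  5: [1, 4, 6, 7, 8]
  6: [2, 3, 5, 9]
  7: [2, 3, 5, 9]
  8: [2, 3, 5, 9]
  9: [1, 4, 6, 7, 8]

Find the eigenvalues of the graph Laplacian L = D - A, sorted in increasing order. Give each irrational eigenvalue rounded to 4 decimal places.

[0, 4, 4, 4, 4, 5, 5, 5, 9]

With the vertex order [1, 2, 3, 4, 5, 6, 7, 8, 9], the degrees are [4, 5, 5, 4, 5, 4, 4, 4, 5], giving D = diag(4, 5, 5, 4, 5, 4, 4, 4, 5) and L = D - A. The multiplicity of 0 as a Laplacian eigenvalue equals the number of connected components. The single zero eigenvalue shows the graph is connected. The eigenvalues sum to 40, which equals trace(L) = 2|E|. The largest eigenvalue, 9, is at most the vertex count 9.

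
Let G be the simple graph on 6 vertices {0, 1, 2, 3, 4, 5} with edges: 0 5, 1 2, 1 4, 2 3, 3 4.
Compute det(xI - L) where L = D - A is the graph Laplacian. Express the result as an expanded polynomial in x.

x^6 - 10x^5 + 36x^4 - 56x^3 + 32x^2

Reading degrees in the order [0, 1, 2, 3, 4, 5] gives [1, 2, 2, 2, 2, 1]; set D = diag(1, 2, 2, 2, 2, 1) and form L = D - A. The eigenvalues of L are [0, 0, 2, 2, 2, 4]; the characteristic polynomial is the product of (x - lambda_i), which multiplies out to x^6 - 10x^5 + 36x^4 - 56x^3 + 32x^2. The constant term is 0 because L is singular (the all-ones vector lies in its kernel). The eigenvalues sum to 10, which equals trace(L) = 2|E|.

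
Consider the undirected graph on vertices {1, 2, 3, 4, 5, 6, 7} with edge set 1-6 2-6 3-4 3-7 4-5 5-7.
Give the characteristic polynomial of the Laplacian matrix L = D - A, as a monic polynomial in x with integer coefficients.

With the vertex order [1, 2, 3, 4, 5, 6, 7], the degrees are [1, 1, 2, 2, 2, 2, 2], giving D = diag(1, 1, 2, 2, 2, 2, 2) and L = D - A. L has integer entries, so p(x) = det(xI - L) has integer coefficients. Expanding the determinant yields x^7 - 12x^6 + 55x^5 - 120x^4 + 124x^3 - 48x^2. The constant term is 0 because L is singular (the all-ones vector lies in its kernel).

x^7 - 12x^6 + 55x^5 - 120x^4 + 124x^3 - 48x^2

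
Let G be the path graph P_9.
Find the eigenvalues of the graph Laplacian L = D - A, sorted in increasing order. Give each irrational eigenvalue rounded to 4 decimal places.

The graph has 9 vertices and degree multiset [2, 2, 2, 2, 2, 2, 2, 1, 1]; D is the diagonal matrix of degrees and L = D - A. Since every row of L sums to 0, the all-ones vector is in the kernel and 0 is an eigenvalue. The single zero eigenvalue shows the graph is connected. The eigenvalues sum to 16, which equals trace(L) = 2|E|.

[0, 0.1206, 0.4679, 1, 1.6527, 2.3473, 3, 3.5321, 3.8794]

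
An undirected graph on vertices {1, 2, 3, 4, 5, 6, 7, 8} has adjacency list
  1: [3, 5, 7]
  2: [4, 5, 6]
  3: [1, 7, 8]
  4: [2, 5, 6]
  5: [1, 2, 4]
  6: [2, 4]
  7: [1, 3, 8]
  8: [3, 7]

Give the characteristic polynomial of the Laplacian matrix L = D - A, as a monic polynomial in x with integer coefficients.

x^8 - 22x^7 + 200x^6 - 964x^5 + 2616x^4 - 3872x^3 + 2688x^2 - 512x

Each diagonal entry of L is the vertex degree and each off-diagonal entry is -1 where an edge is present, 0 otherwise; in the order [1, 2, 3, 4, 5, 6, 7, 8] the diagonal is [3, 3, 3, 3, 3, 2, 3, 2]. L has integer entries, so p(x) = det(xI - L) has integer coefficients. Expanding the determinant yields x^8 - 22x^7 + 200x^6 - 964x^5 + 2616x^4 - 3872x^3 + 2688x^2 - 512x. The constant term is 0 because L is singular (the all-ones vector lies in its kernel). The eigenvalues sum to 22, which equals trace(L) = 2|E|.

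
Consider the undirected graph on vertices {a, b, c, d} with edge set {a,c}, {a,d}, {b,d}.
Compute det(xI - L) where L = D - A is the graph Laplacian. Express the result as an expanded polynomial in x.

With the vertex order [a, b, c, d], the degrees are [2, 1, 1, 2], giving D = diag(2, 1, 1, 2) and L = D - A. Computing det(xI - L) by cofactor expansion (or equivalently via sum-over-permutations) gives x^4 - 6x^3 + 10x^2 - 4x. The constant term is 0 because L is singular (the all-ones vector lies in its kernel). There is one zero in the spectrum, matching the 1 component. The largest eigenvalue, 3.4142, is at most the vertex count 4.

x^4 - 6x^3 + 10x^2 - 4x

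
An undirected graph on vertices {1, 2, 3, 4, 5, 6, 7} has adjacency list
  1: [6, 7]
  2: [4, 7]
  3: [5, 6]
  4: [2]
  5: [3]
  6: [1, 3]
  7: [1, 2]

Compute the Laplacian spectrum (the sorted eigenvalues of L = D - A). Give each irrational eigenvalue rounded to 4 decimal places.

[0, 0.1981, 0.7530, 1.5550, 2.4450, 3.2470, 3.8019]

With the vertex order [1, 2, 3, 4, 5, 6, 7], the degrees are [2, 2, 2, 1, 1, 2, 2], giving D = diag(2, 2, 2, 1, 1, 2, 2) and L = D - A. Since every row of L sums to 0, the all-ones vector is in the kernel and 0 is an eigenvalue. By the matrix-tree theorem the graph has (1/7) * product of the nonzero eigenvalues = 1 spanning tree.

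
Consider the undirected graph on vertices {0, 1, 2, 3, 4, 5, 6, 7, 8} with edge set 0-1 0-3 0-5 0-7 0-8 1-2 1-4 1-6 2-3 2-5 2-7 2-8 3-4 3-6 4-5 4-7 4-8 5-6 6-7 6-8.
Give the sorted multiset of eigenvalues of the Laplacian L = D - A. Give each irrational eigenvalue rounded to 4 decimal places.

Reading degrees in the order [0, 1, 2, 3, 4, 5, 6, 7, 8] gives [5, 4, 5, 4, 5, 4, 5, 4, 4]; set D = diag(5, 4, 5, 4, 5, 4, 5, 4, 4) and form L = D - A. The multiplicity of 0 as a Laplacian eigenvalue equals the number of connected components. The largest eigenvalue, 9, is at most the vertex count 9. By the matrix-tree theorem the graph has (1/9) * product of the nonzero eigenvalues = 32000 spanning trees.

[0, 4, 4, 4, 4, 5, 5, 5, 9]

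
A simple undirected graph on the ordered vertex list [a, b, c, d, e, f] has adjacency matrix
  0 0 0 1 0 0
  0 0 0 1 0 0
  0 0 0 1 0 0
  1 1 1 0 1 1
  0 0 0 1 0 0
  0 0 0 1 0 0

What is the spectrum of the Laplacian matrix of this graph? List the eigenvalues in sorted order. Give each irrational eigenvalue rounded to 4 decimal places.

With the vertex order [a, b, c, d, e, f], the degrees are [1, 1, 1, 5, 1, 1], giving D = diag(1, 1, 1, 5, 1, 1) and L = D - A. L is symmetric positive semidefinite, so every eigenvalue is real and nonnegative. The largest eigenvalue, 6, is at most the vertex count 6.

[0, 1, 1, 1, 1, 6]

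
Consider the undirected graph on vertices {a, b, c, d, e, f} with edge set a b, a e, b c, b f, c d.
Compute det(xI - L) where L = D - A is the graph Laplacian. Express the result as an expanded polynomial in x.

Each diagonal entry of L is the vertex degree and each off-diagonal entry is -1 where an edge is present, 0 otherwise; in the order [a, b, c, d, e, f] the diagonal is [2, 3, 2, 1, 1, 1]. L has integer entries, so p(x) = det(xI - L) has integer coefficients. Expanding the determinant yields x^6 - 10x^5 + 35x^4 - 52x^3 + 31x^2 - 6x. Since p(0) = det(-L) = 0, x divides p(x). The largest eigenvalue, 4.3028, is at most the vertex count 6. There is one zero in the spectrum, matching the 1 component.

x^6 - 10x^5 + 35x^4 - 52x^3 + 31x^2 - 6x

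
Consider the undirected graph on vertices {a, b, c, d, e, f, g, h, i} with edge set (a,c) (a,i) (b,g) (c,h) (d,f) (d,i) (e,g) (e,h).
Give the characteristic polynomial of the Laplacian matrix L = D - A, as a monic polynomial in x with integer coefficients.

Reading degrees in the order [a, b, c, d, e, f, g, h, i] gives [2, 1, 2, 2, 2, 1, 2, 2, 2]; set D = diag(2, 1, 2, 2, 2, 1, 2, 2, 2) and form L = D - A. Computing det(xI - L) by cofactor expansion (or equivalently via sum-over-permutations) gives x^9 - 16x^8 + 105x^7 - 364x^6 + 715x^5 - 792x^4 + 462x^3 - 120x^2 + 9x. Since p(0) = det(-L) = 0, x divides p(x). The eigenvalues sum to 16, which equals trace(L) = 2|E|. The largest eigenvalue, 3.8794, is at most the vertex count 9.

x^9 - 16x^8 + 105x^7 - 364x^6 + 715x^5 - 792x^4 + 462x^3 - 120x^2 + 9x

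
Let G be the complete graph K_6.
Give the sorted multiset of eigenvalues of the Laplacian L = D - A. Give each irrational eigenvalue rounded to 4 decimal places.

[0, 6, 6, 6, 6, 6]

The graph has 6 vertices and degree multiset [5, 5, 5, 5, 5, 5]; D is the diagonal matrix of degrees and L = D - A. The multiplicity of 0 as a Laplacian eigenvalue equals the number of connected components. The single zero eigenvalue shows the graph is connected.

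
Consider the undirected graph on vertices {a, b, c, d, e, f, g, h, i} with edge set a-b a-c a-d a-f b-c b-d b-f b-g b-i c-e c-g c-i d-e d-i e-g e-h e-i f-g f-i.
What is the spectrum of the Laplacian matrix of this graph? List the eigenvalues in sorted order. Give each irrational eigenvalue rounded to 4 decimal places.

[0, 0.8828, 3.3249, 3.6318, 4.4608, 5, 6, 7.2143, 7.4853]

With the vertex order [a, b, c, d, e, f, g, h, i], the degrees are [4, 6, 5, 4, 5, 4, 4, 1, 5], giving D = diag(4, 6, 5, 4, 5, 4, 4, 1, 5) and L = D - A. Since every row of L sums to 0, the all-ones vector is in the kernel and 0 is an eigenvalue. The single zero eigenvalue shows the graph is connected. There is one zero in the spectrum, matching the 1 component.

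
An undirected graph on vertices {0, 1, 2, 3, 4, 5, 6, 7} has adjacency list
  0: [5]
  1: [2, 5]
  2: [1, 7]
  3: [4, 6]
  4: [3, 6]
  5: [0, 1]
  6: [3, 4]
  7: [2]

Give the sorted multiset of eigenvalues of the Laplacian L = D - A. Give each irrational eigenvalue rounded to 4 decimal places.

[0, 0, 0.3820, 1.3820, 2.6180, 3, 3, 3.6180]

Each diagonal entry of L is the vertex degree and each off-diagonal entry is -1 where an edge is present, 0 otherwise; in the order [0, 1, 2, 3, 4, 5, 6, 7] the diagonal is [1, 2, 2, 2, 2, 2, 2, 1]. Since every row of L sums to 0, the all-ones vector is in the kernel and 0 is an eigenvalue. The 2 zero eigenvalues correspond to the 2 connected components. The largest eigenvalue, 3.6180, is at most the vertex count 8. There are 2 zeros in the spectrum, matching the 2 components.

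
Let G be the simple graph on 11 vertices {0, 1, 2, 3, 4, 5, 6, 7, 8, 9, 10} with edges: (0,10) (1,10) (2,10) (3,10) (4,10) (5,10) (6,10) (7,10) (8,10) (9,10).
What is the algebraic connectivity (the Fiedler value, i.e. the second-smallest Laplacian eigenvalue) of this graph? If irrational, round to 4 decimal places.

Reading degrees in the order [0, 1, 2, 3, 4, 5, 6, 7, 8, 9, 10] gives [1, 1, 1, 1, 1, 1, 1, 1, 1, 1, 10]; set D = diag(1, 1, 1, 1, 1, 1, 1, 1, 1, 1, 10) and form L = D - A. The smallest Laplacian eigenvalue is always 0. The next one, lambda_2 = 1, measures how hard the graph is to disconnect: larger values mean better connectivity. By the matrix-tree theorem the graph has (1/11) * product of the nonzero eigenvalues = 1 spanning tree. There is one zero in the spectrum, matching the 1 component.

1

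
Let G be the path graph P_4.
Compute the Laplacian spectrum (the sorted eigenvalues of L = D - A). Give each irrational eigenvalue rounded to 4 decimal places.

The graph has 4 vertices and degree multiset [2, 2, 1, 1]; D is the diagonal matrix of degrees and L = D - A. The multiplicity of 0 as a Laplacian eigenvalue equals the number of connected components. By the matrix-tree theorem the graph has (1/4) * product of the nonzero eigenvalues = 1 spanning tree.

[0, 0.5858, 2, 3.4142]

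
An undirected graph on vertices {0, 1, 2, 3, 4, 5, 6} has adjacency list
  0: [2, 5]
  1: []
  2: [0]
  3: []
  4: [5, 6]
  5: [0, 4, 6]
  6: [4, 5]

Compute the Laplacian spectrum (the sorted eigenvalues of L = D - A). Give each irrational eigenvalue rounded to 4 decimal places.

Reading degrees in the order [0, 1, 2, 3, 4, 5, 6] gives [2, 0, 1, 0, 2, 3, 2]; set D = diag(2, 0, 1, 0, 2, 3, 2) and form L = D - A. Diagonalising L (or applying a numerical eigensolver to the 7x7 matrix) gives the spectrum above. The 3 zero eigenvalues correspond to the 3 connected components.

[0, 0, 0, 0.5188, 2.3111, 3, 4.1701]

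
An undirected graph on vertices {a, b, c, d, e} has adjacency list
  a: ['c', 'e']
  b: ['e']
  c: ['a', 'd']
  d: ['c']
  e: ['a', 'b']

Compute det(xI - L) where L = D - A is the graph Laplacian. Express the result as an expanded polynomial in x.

x^5 - 8x^4 + 21x^3 - 20x^2 + 5x

With the vertex order [a, b, c, d, e], the degrees are [2, 1, 2, 1, 2], giving D = diag(2, 1, 2, 1, 2) and L = D - A. L has integer entries, so p(x) = det(xI - L) has integer coefficients. Expanding the determinant yields x^5 - 8x^4 + 21x^3 - 20x^2 + 5x. Since p(0) = det(-L) = 0, x divides p(x).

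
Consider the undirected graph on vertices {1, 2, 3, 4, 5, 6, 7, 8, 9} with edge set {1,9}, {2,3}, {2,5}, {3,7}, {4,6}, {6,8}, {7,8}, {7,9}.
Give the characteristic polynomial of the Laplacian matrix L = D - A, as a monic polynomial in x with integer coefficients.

x^9 - 16x^8 + 104x^7 - 354x^6 + 677x^5 - 724x^4 + 405x^3 - 102x^2 + 9x

With the vertex order [1, 2, 3, 4, 5, 6, 7, 8, 9], the degrees are [1, 2, 2, 1, 1, 2, 3, 2, 2], giving D = diag(1, 2, 2, 1, 1, 2, 3, 2, 2) and L = D - A. Computing det(xI - L) by cofactor expansion (or equivalently via sum-over-permutations) gives x^9 - 16x^8 + 104x^7 - 354x^6 + 677x^5 - 724x^4 + 405x^3 - 102x^2 + 9x. The constant term is 0 because L is singular (the all-ones vector lies in its kernel). The largest eigenvalue, 4.4605, is at most the vertex count 9.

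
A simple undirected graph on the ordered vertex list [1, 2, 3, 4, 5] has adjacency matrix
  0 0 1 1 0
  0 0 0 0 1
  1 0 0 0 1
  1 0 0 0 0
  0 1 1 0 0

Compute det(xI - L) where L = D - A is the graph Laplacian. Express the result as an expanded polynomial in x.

With the vertex order [1, 2, 3, 4, 5], the degrees are [2, 1, 2, 1, 2], giving D = diag(2, 1, 2, 1, 2) and L = D - A. L has integer entries, so p(x) = det(xI - L) has integer coefficients. Expanding the determinant yields x^5 - 8x^4 + 21x^3 - 20x^2 + 5x. The coefficient of x^4 equals -trace(L) = -8, matching the sum of degrees. By the matrix-tree theorem the graph has (1/5) * product of the nonzero eigenvalues = 1 spanning tree.

x^5 - 8x^4 + 21x^3 - 20x^2 + 5x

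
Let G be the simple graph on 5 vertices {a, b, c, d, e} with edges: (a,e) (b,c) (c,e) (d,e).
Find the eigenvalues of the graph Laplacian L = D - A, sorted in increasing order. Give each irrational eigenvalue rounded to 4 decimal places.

[0, 0.5188, 1, 2.3111, 4.1701]

Each diagonal entry of L is the vertex degree and each off-diagonal entry is -1 where an edge is present, 0 otherwise; in the order [a, b, c, d, e] the diagonal is [1, 1, 2, 1, 3]. L is symmetric positive semidefinite, so every eigenvalue is real and nonnegative. The single zero eigenvalue shows the graph is connected. The eigenvalues sum to 8, which equals trace(L) = 2|E|. There is one zero in the spectrum, matching the 1 component.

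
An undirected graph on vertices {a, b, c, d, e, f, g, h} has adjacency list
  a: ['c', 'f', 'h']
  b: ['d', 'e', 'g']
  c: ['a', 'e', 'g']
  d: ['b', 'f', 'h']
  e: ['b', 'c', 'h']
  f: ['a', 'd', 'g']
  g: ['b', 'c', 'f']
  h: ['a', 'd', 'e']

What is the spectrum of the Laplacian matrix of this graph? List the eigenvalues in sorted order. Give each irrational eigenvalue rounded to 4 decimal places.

[0, 2, 2, 2, 4, 4, 4, 6]

Reading degrees in the order [a, b, c, d, e, f, g, h] gives [3, 3, 3, 3, 3, 3, 3, 3]; set D = diag(3, 3, 3, 3, 3, 3, 3, 3) and form L = D - A. L is symmetric positive semidefinite, so every eigenvalue is real and nonnegative. The single zero eigenvalue shows the graph is connected. By the matrix-tree theorem the graph has (1/8) * product of the nonzero eigenvalues = 384 spanning trees.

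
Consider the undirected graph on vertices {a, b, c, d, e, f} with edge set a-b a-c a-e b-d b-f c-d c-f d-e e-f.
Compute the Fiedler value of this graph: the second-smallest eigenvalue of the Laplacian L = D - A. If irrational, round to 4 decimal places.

With the vertex order [a, b, c, d, e, f], the degrees are [3, 3, 3, 3, 3, 3], giving D = diag(3, 3, 3, 3, 3, 3) and L = D - A. The smallest Laplacian eigenvalue is always 0. The next one, lambda_2 = 3, measures how hard the graph is to disconnect: larger values mean better connectivity. There is one zero in the spectrum, matching the 1 component.

3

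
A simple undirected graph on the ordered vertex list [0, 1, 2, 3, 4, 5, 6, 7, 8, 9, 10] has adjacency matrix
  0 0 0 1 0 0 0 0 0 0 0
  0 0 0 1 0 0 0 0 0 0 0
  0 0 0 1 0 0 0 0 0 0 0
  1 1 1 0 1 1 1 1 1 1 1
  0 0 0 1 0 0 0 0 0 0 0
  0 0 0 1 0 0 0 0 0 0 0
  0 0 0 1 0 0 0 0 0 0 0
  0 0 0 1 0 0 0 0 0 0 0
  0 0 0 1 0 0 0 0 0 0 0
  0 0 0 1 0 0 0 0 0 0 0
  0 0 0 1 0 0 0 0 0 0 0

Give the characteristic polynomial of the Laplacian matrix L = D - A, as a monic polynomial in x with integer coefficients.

x^11 - 20x^10 + 135x^9 - 480x^8 + 1050x^7 - 1512x^6 + 1470x^5 - 960x^4 + 405x^3 - 100x^2 + 11x

With the vertex order [0, 1, 2, 3, 4, 5, 6, 7, 8, 9, 10], the degrees are [1, 1, 1, 10, 1, 1, 1, 1, 1, 1, 1], giving D = diag(1, 1, 1, 10, 1, 1, 1, 1, 1, 1, 1) and L = D - A. The eigenvalues of L are [0, 1, 1, 1, 1, 1, 1, 1, 1, 1, 11]; the characteristic polynomial is the product of (x - lambda_i), which multiplies out to x^11 - 20x^10 + 135x^9 - 480x^8 + 1050x^7 - 1512x^6 + 1470x^5 - 960x^4 + 405x^3 - 100x^2 + 11x. The constant term is 0 because L is singular (the all-ones vector lies in its kernel). There is one zero in the spectrum, matching the 1 component. The eigenvalues sum to 20, which equals trace(L) = 2|E|.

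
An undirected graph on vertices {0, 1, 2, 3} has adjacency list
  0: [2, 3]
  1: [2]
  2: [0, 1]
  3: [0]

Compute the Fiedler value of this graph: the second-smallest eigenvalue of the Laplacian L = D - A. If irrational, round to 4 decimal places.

0.5858

Reading degrees in the order [0, 1, 2, 3] gives [2, 1, 2, 1]; set D = diag(2, 1, 2, 1) and form L = D - A. Computing the eigenvalues of L and sorting gives [0, 0.5858, 2, 3.4142]. The Fiedler value lambda_2 = 0.5858 is strictly positive, so the graph is connected. The eigenvalues sum to 6, which equals trace(L) = 2|E|. By the matrix-tree theorem the graph has (1/4) * product of the nonzero eigenvalues = 1 spanning tree.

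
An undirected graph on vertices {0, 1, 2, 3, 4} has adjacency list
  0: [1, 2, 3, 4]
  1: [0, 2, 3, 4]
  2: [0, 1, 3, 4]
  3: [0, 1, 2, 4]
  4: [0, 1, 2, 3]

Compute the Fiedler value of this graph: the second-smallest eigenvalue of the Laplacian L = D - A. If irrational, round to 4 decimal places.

5

Reading degrees in the order [0, 1, 2, 3, 4] gives [4, 4, 4, 4, 4]; set D = diag(4, 4, 4, 4, 4) and form L = D - A. The smallest Laplacian eigenvalue is always 0. The next one, lambda_2 = 5, measures how hard the graph is to disconnect: larger values mean better connectivity. The largest eigenvalue, 5, is at most the vertex count 5.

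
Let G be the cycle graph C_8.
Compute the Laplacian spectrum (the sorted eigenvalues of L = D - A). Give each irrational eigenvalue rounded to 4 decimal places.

[0, 0.5858, 0.5858, 2, 2, 3.4142, 3.4142, 4]

The graph has 8 vertices and degree multiset [2, 2, 2, 2, 2, 2, 2, 2]; D is the diagonal matrix of degrees and L = D - A. Since every row of L sums to 0, the all-ones vector is in the kernel and 0 is an eigenvalue. The single zero eigenvalue shows the graph is connected. There is one zero in the spectrum, matching the 1 component.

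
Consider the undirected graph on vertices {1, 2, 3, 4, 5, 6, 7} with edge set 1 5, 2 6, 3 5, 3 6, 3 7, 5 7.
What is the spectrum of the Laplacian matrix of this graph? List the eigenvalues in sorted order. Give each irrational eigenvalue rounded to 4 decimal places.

With the vertex order [1, 2, 3, 4, 5, 6, 7], the degrees are [1, 1, 3, 0, 3, 2, 2], giving D = diag(1, 1, 3, 0, 3, 2, 2) and L = D - A. Since every row of L sums to 0, the all-ones vector is in the kernel and 0 is an eigenvalue. The 2 zero eigenvalues correspond to the 2 connected components. The largest eigenvalue, 4.3928, is at most the vertex count 7. The eigenvalues sum to 12, which equals trace(L) = 2|E|.

[0, 0, 0.4131, 1.1369, 2.3595, 3.6977, 4.3928]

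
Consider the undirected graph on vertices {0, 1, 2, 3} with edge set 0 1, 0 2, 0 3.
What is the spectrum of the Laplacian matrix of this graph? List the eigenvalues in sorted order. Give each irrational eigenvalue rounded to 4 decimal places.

With the vertex order [0, 1, 2, 3], the degrees are [3, 1, 1, 1], giving D = diag(3, 1, 1, 1) and L = D - A. Since every row of L sums to 0, the all-ones vector is in the kernel and 0 is an eigenvalue. There is one zero in the spectrum, matching the 1 component.

[0, 1, 1, 4]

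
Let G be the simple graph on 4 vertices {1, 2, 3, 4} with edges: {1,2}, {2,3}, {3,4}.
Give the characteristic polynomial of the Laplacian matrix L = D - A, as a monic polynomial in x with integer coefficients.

Reading degrees in the order [1, 2, 3, 4] gives [1, 2, 2, 1]; set D = diag(1, 2, 2, 1) and form L = D - A. L has integer entries, so p(x) = det(xI - L) has integer coefficients. Expanding the determinant yields x^4 - 6x^3 + 10x^2 - 4x. The coefficient of x^3 equals -trace(L) = -6, matching the sum of degrees. There is one zero in the spectrum, matching the 1 component.

x^4 - 6x^3 + 10x^2 - 4x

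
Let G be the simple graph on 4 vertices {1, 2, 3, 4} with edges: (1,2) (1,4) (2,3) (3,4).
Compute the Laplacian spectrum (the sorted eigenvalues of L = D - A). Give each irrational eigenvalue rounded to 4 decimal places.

Reading degrees in the order [1, 2, 3, 4] gives [2, 2, 2, 2]; set D = diag(2, 2, 2, 2) and form L = D - A. The multiplicity of 0 as a Laplacian eigenvalue equals the number of connected components. The single zero eigenvalue shows the graph is connected. There is one zero in the spectrum, matching the 1 component.

[0, 2, 2, 4]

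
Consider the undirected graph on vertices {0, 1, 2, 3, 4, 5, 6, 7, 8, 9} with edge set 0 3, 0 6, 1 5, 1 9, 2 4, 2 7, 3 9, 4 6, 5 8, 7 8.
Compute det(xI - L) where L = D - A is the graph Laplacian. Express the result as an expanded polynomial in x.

x^10 - 20x^9 + 170x^8 - 800x^7 + 2275x^6 - 4004x^5 + 4290x^4 - 2640x^3 + 825x^2 - 100x

Reading degrees in the order [0, 1, 2, 3, 4, 5, 6, 7, 8, 9] gives [2, 2, 2, 2, 2, 2, 2, 2, 2, 2]; set D = diag(2, 2, 2, 2, 2, 2, 2, 2, 2, 2) and form L = D - A. Computing det(xI - L) by cofactor expansion (or equivalently via sum-over-permutations) gives x^10 - 20x^9 + 170x^8 - 800x^7 + 2275x^6 - 4004x^5 + 4290x^4 - 2640x^3 + 825x^2 - 100x. Since p(0) = det(-L) = 0, x divides p(x). There is one zero in the spectrum, matching the 1 component. The eigenvalues sum to 20, which equals trace(L) = 2|E|.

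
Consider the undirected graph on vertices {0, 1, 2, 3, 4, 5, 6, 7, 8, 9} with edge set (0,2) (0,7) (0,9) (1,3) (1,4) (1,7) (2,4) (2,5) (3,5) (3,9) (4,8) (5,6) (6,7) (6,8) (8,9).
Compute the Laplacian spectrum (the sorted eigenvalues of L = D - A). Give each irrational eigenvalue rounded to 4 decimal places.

Reading degrees in the order [0, 1, 2, 3, 4, 5, 6, 7, 8, 9] gives [3, 3, 3, 3, 3, 3, 3, 3, 3, 3]; set D = diag(3, 3, 3, 3, 3, 3, 3, 3, 3, 3) and form L = D - A. Diagonalising L (or applying a numerical eigensolver to the 10x10 matrix) gives the spectrum above. The single zero eigenvalue shows the graph is connected. There is one zero in the spectrum, matching the 1 component.

[0, 2, 2, 2, 2, 2, 5, 5, 5, 5]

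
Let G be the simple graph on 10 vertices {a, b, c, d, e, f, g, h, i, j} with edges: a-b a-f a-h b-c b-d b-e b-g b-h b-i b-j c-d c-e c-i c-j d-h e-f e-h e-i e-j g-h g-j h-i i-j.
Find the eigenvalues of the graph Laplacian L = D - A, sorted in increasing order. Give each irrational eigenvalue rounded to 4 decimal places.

[0, 1.4731, 2.6972, 3.0478, 3.5400, 5.3668, 6.3028, 6.6097, 7.9100, 9.0527]

Reading degrees in the order [a, b, c, d, e, f, g, h, i, j] gives [3, 8, 5, 3, 6, 2, 3, 6, 5, 5]; set D = diag(3, 8, 5, 3, 6, 2, 3, 6, 5, 5) and form L = D - A. Diagonalising L (or applying a numerical eigensolver to the 10x10 matrix) gives the spectrum above.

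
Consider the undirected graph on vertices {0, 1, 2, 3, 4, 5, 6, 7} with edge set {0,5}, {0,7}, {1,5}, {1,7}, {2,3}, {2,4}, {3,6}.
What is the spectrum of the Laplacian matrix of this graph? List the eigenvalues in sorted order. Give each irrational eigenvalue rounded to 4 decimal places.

Reading degrees in the order [0, 1, 2, 3, 4, 5, 6, 7] gives [2, 2, 2, 2, 1, 2, 1, 2]; set D = diag(2, 2, 2, 2, 1, 2, 1, 2) and form L = D - A. L is symmetric positive semidefinite, so every eigenvalue is real and nonnegative. The 2 zero eigenvalues correspond to the 2 connected components.

[0, 0, 0.5858, 2, 2, 2, 3.4142, 4]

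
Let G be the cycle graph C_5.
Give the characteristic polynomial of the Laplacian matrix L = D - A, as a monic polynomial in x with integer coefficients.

The graph has 5 vertices and degree multiset [2, 2, 2, 2, 2]; D is the diagonal matrix of degrees and L = D - A. Computing det(xI - L) by cofactor expansion (or equivalently via sum-over-permutations) gives x^5 - 10x^4 + 35x^3 - 50x^2 + 25x. The coefficient of x^4 equals -trace(L) = -10, matching the sum of degrees. The eigenvalues sum to 10, which equals trace(L) = 2|E|. There is one zero in the spectrum, matching the 1 component.

x^5 - 10x^4 + 35x^3 - 50x^2 + 25x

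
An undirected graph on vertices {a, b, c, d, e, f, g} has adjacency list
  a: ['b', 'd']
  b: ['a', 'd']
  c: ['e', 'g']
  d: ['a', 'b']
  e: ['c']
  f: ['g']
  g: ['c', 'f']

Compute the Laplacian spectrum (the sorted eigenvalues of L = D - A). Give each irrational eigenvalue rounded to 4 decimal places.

[0, 0, 0.5858, 2, 3, 3, 3.4142]

Reading degrees in the order [a, b, c, d, e, f, g] gives [2, 2, 2, 2, 1, 1, 2]; set D = diag(2, 2, 2, 2, 1, 1, 2) and form L = D - A. The multiplicity of 0 as a Laplacian eigenvalue equals the number of connected components. The 2 zero eigenvalues correspond to the 2 connected components. The eigenvalues sum to 12, which equals trace(L) = 2|E|. There are 2 zeros in the spectrum, matching the 2 components.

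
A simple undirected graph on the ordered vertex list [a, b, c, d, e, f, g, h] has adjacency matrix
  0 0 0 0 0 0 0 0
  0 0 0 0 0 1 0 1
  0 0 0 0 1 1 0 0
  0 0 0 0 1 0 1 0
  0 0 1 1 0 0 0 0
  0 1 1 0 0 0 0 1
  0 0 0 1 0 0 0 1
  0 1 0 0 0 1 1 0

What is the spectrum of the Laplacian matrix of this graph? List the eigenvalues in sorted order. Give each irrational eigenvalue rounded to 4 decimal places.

Each diagonal entry of L is the vertex degree and each off-diagonal entry is -1 where an edge is present, 0 otherwise; in the order [a, b, c, d, e, f, g, h] the diagonal is [0, 2, 2, 2, 2, 3, 2, 3]. The multiplicity of 0 as a Laplacian eigenvalue equals the number of connected components. The 2 zero eigenvalues correspond to the 2 connected components. The eigenvalues sum to 16, which equals trace(L) = 2|E|.

[0, 0, 0.7530, 1.1206, 2.4450, 3.3473, 3.8019, 4.5321]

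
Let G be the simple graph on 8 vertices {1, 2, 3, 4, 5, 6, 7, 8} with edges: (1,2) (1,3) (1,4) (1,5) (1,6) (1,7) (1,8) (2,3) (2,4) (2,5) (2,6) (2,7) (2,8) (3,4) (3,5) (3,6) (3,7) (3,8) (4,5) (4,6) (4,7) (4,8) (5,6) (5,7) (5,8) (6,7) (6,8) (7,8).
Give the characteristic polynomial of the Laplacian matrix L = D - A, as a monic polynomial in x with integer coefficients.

With the vertex order [1, 2, 3, 4, 5, 6, 7, 8], the degrees are [7, 7, 7, 7, 7, 7, 7, 7], giving D = diag(7, 7, 7, 7, 7, 7, 7, 7) and L = D - A. L has integer entries, so p(x) = det(xI - L) has integer coefficients. Expanding the determinant yields x^8 - 56x^7 + 1344x^6 - 17920x^5 + 143360x^4 - 688128x^3 + 1835008x^2 - 2097152x. Since p(0) = det(-L) = 0, x divides p(x).

x^8 - 56x^7 + 1344x^6 - 17920x^5 + 143360x^4 - 688128x^3 + 1835008x^2 - 2097152x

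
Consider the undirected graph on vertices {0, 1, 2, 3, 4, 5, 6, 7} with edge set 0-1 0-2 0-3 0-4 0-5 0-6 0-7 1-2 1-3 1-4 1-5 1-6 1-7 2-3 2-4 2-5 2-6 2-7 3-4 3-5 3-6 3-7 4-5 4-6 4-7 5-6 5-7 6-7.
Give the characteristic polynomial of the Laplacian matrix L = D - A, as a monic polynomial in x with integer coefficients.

x^8 - 56x^7 + 1344x^6 - 17920x^5 + 143360x^4 - 688128x^3 + 1835008x^2 - 2097152x

With the vertex order [0, 1, 2, 3, 4, 5, 6, 7], the degrees are [7, 7, 7, 7, 7, 7, 7, 7], giving D = diag(7, 7, 7, 7, 7, 7, 7, 7) and L = D - A. The eigenvalues of L are [0, 8, 8, 8, 8, 8, 8, 8]; the characteristic polynomial is the product of (x - lambda_i), which multiplies out to x^8 - 56x^7 + 1344x^6 - 17920x^5 + 143360x^4 - 688128x^3 + 1835008x^2 - 2097152x. The coefficient of x^7 equals -trace(L) = -56, matching the sum of degrees. By the matrix-tree theorem the graph has (1/8) * product of the nonzero eigenvalues = 262144 spanning trees. The largest eigenvalue, 8, is at most the vertex count 8.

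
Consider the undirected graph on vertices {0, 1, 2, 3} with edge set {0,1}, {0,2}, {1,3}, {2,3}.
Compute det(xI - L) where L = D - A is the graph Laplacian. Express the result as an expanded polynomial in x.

Each diagonal entry of L is the vertex degree and each off-diagonal entry is -1 where an edge is present, 0 otherwise; in the order [0, 1, 2, 3] the diagonal is [2, 2, 2, 2]. The eigenvalues of L are [0, 2, 2, 4]; the characteristic polynomial is the product of (x - lambda_i), which multiplies out to x^4 - 8x^3 + 20x^2 - 16x. Since p(0) = det(-L) = 0, x divides p(x).

x^4 - 8x^3 + 20x^2 - 16x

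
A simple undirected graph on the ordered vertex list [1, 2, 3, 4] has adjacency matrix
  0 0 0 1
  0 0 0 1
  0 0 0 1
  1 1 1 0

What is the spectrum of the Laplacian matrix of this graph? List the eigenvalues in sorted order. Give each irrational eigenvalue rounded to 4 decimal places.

Reading degrees in the order [1, 2, 3, 4] gives [1, 1, 1, 3]; set D = diag(1, 1, 1, 3) and form L = D - A. Diagonalising L (or applying a numerical eigensolver to the 4x4 matrix) gives the spectrum above. The eigenvalues sum to 6, which equals trace(L) = 2|E|.

[0, 1, 1, 4]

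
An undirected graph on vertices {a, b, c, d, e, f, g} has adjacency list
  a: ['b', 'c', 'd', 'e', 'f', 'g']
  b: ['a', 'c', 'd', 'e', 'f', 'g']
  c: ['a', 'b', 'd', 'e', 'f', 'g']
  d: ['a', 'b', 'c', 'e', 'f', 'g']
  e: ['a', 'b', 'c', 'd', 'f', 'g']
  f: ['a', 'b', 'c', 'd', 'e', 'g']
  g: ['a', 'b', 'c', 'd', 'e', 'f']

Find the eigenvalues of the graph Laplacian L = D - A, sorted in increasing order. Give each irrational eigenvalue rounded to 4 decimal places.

[0, 7, 7, 7, 7, 7, 7]

Reading degrees in the order [a, b, c, d, e, f, g] gives [6, 6, 6, 6, 6, 6, 6]; set D = diag(6, 6, 6, 6, 6, 6, 6) and form L = D - A. Since every row of L sums to 0, the all-ones vector is in the kernel and 0 is an eigenvalue.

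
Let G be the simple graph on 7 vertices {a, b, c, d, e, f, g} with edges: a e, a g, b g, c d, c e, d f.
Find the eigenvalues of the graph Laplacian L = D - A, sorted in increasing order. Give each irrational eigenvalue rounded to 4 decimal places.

Each diagonal entry of L is the vertex degree and each off-diagonal entry is -1 where an edge is present, 0 otherwise; in the order [a, b, c, d, e, f, g] the diagonal is [2, 1, 2, 2, 2, 1, 2]. L is symmetric positive semidefinite, so every eigenvalue is real and nonnegative. The single zero eigenvalue shows the graph is connected. The largest eigenvalue, 3.8019, is at most the vertex count 7.

[0, 0.1981, 0.7530, 1.5550, 2.4450, 3.2470, 3.8019]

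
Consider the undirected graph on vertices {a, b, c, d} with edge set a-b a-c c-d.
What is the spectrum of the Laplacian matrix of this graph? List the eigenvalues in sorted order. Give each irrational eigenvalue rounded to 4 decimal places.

[0, 0.5858, 2, 3.4142]

Reading degrees in the order [a, b, c, d] gives [2, 1, 2, 1]; set D = diag(2, 1, 2, 1) and form L = D - A. Since every row of L sums to 0, the all-ones vector is in the kernel and 0 is an eigenvalue. The single zero eigenvalue shows the graph is connected.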